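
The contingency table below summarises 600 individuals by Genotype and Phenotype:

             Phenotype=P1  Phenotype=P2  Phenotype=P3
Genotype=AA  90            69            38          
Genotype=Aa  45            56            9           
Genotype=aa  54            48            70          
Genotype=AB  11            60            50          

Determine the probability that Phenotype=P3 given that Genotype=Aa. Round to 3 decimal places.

Total with Genotype=Aa: 45 + 56 + 9 = 110.
P(Phenotype=P3 | Genotype=Aa) = 9/110 = 0.082.

0.082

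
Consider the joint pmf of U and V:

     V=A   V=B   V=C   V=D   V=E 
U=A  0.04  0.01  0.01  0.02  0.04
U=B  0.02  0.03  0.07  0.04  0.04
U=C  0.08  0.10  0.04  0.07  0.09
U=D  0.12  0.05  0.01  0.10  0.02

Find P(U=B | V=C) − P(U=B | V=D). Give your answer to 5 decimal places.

0.36455

P(V=C) = 0.01 + 0.07 + 0.04 + 0.01 = 0.13; P(U=B | V=C) = 0.07/0.13 = 0.538462.
P(V=D) = 0.02 + 0.04 + 0.07 + 0.10 = 0.23; P(U=B | V=D) = 0.04/0.23 = 0.173913.
Difference = 0.36455.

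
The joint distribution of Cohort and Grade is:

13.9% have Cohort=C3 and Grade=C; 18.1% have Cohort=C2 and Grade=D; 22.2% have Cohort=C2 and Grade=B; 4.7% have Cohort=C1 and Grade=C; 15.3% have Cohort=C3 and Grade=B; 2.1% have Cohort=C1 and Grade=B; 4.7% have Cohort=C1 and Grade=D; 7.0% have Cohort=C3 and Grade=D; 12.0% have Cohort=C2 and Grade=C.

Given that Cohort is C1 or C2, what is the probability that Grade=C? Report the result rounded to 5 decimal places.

P(Cohort=C1) = 0.021 + 0.047 + 0.047 = 0.115.
P(Cohort=C2) = 0.222 + 0.120 + 0.181 = 0.523.
P(Cohort ∈ {C1, C2}) = 0.115 + 0.523 = 0.638; P(Grade=C, Cohort ∈ {C1, C2}) = 0.047 + 0.120 = 0.167.
P(Grade=C | Cohort ∈ {C1, C2}) = 0.167/0.638 = 0.26176.

0.26176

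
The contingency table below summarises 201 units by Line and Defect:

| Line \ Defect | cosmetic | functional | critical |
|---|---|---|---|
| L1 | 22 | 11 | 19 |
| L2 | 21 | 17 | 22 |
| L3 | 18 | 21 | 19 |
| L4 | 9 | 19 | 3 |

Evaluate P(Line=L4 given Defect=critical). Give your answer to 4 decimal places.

0.0476

Total with Defect=critical: 19 + 22 + 19 + 3 = 63.
P(Line=L4 | Defect=critical) = 3/63 = 0.0476.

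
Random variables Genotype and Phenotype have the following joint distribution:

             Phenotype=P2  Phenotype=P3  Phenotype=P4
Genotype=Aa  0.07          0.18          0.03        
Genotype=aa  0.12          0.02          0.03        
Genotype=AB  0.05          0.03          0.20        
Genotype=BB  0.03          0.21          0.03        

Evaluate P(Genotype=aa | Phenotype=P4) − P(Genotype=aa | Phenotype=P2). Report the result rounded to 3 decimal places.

-0.341

P(Phenotype=P4) = 0.03 + 0.03 + 0.20 + 0.03 = 0.29; P(Genotype=aa | Phenotype=P4) = 0.03/0.29 = 0.1034.
P(Phenotype=P2) = 0.07 + 0.12 + 0.05 + 0.03 = 0.27; P(Genotype=aa | Phenotype=P2) = 0.12/0.27 = 0.4444.
Difference = -0.341.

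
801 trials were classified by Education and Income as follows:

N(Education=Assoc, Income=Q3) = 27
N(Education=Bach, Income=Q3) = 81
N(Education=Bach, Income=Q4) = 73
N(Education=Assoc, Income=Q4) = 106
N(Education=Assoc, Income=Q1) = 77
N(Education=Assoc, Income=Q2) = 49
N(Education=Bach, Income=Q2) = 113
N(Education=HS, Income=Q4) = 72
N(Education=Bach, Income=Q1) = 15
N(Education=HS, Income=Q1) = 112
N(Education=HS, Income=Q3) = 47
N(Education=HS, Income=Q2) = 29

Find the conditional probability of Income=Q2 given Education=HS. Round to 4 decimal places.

0.1115

Total with Education=HS: 112 + 29 + 47 + 72 = 260.
P(Income=Q2 | Education=HS) = 29/260 = 0.1115.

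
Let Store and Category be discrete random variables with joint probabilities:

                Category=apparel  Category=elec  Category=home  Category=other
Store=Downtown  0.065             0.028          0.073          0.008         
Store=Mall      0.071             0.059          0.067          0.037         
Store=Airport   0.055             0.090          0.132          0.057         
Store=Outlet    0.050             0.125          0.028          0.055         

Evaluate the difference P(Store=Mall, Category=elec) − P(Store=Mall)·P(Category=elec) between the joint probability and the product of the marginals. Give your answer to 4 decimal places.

-0.0117

P(Store=Mall) = 0.071 + 0.059 + 0.067 + 0.037 = 0.234.
P(Category=elec) = 0.028 + 0.059 + 0.090 + 0.125 = 0.302.
P(Store=Mall, Category=elec) − P(Store=Mall)P(Category=elec) = 0.059 − 0.234×0.302 = -0.0117.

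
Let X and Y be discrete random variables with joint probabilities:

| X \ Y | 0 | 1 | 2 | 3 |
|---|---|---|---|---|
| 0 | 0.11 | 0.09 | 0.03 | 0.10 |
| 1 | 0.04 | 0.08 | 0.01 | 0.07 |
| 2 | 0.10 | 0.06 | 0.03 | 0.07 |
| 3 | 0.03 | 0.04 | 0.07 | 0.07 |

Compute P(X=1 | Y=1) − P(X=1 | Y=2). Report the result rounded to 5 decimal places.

P(Y=1) = 0.09 + 0.08 + 0.06 + 0.04 = 0.27; P(X=1 | Y=1) = 0.08/0.27 = 0.296296.
P(Y=2) = 0.03 + 0.01 + 0.03 + 0.07 = 0.14; P(X=1 | Y=2) = 0.01/0.14 = 0.071429.
Difference = 0.22487.

0.22487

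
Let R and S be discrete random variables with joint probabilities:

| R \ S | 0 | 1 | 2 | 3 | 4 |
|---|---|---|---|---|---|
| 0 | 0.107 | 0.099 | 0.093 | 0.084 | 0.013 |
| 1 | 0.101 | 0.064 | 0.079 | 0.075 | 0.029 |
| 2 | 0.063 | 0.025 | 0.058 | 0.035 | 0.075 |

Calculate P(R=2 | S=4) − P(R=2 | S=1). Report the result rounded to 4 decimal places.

0.5080

P(S=4) = 0.013 + 0.029 + 0.075 = 0.117; P(R=2 | S=4) = 0.075/0.117 = 0.64103.
P(S=1) = 0.099 + 0.064 + 0.025 = 0.188; P(R=2 | S=1) = 0.025/0.188 = 0.13298.
Difference = 0.5080.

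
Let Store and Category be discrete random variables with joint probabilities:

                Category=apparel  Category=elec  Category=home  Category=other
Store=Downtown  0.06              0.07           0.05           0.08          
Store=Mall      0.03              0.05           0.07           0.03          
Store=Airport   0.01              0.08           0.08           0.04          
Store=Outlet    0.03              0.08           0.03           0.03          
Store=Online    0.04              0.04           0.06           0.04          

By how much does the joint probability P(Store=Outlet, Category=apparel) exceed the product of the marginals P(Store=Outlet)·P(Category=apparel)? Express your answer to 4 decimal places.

0.0011

P(Store=Outlet) = 0.03 + 0.08 + 0.03 + 0.03 = 0.17.
P(Category=apparel) = 0.06 + 0.03 + 0.01 + 0.03 + 0.04 = 0.17.
P(Store=Outlet, Category=apparel) − P(Store=Outlet)P(Category=apparel) = 0.03 − 0.17×0.17 = 0.0011.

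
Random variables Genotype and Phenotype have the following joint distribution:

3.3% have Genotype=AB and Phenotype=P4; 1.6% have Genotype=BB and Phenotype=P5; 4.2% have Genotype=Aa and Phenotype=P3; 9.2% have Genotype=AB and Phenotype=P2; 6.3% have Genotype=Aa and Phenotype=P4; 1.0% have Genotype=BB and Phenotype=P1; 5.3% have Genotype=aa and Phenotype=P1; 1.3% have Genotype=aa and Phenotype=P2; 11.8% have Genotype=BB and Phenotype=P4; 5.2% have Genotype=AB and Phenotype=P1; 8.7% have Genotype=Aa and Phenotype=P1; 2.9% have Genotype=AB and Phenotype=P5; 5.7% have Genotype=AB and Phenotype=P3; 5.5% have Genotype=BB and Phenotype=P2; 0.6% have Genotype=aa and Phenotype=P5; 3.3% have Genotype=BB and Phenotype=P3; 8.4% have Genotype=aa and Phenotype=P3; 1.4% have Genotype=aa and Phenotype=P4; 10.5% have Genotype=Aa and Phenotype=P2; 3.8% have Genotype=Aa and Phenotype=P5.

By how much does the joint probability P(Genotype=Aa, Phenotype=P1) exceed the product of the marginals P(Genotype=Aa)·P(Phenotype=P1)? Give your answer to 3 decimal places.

P(Genotype=Aa) = 0.087 + 0.105 + 0.042 + 0.063 + 0.038 = 0.335.
P(Phenotype=P1) = 0.087 + 0.053 + 0.052 + 0.010 = 0.202.
P(Genotype=Aa, Phenotype=P1) − P(Genotype=Aa)P(Phenotype=P1) = 0.087 − 0.335×0.202 = 0.019.

0.019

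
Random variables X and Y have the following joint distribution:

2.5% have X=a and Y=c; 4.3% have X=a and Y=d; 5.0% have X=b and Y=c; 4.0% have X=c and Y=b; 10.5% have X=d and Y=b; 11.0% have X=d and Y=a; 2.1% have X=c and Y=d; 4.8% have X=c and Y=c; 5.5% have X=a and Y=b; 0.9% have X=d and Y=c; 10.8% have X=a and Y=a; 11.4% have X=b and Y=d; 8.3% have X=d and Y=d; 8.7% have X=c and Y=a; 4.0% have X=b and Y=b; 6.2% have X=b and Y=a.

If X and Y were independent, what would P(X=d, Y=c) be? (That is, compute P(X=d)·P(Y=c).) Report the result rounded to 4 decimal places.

P(X=d) = 0.110 + 0.105 + 0.009 + 0.083 = 0.307.
P(Y=c) = 0.025 + 0.050 + 0.048 + 0.009 = 0.132.
Product: 0.307 × 0.132 = 0.0405.

0.0405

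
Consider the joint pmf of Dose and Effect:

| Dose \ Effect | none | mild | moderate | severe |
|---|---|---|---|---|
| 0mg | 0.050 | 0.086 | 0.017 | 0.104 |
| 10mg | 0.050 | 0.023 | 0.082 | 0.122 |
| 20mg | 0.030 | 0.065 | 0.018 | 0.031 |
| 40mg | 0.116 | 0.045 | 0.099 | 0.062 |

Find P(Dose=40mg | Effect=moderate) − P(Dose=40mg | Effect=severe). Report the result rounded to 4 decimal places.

P(Effect=moderate) = 0.017 + 0.082 + 0.018 + 0.099 = 0.216; P(Dose=40mg | Effect=moderate) = 0.099/0.216 = 0.45833.
P(Effect=severe) = 0.104 + 0.122 + 0.031 + 0.062 = 0.319; P(Dose=40mg | Effect=severe) = 0.062/0.319 = 0.19436.
Difference = 0.2640.

0.2640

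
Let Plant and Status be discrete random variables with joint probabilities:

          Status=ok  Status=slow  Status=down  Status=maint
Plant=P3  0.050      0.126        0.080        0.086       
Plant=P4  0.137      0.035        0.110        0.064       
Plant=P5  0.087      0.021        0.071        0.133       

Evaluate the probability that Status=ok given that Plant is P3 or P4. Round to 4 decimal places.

P(Plant=P3) = 0.050 + 0.126 + 0.080 + 0.086 = 0.342.
P(Plant=P4) = 0.137 + 0.035 + 0.110 + 0.064 = 0.346.
P(Plant ∈ {P3, P4}) = 0.342 + 0.346 = 0.688; P(Status=ok, Plant ∈ {P3, P4}) = 0.050 + 0.137 = 0.187.
P(Status=ok | Plant ∈ {P3, P4}) = 0.187/0.688 = 0.2718.

0.2718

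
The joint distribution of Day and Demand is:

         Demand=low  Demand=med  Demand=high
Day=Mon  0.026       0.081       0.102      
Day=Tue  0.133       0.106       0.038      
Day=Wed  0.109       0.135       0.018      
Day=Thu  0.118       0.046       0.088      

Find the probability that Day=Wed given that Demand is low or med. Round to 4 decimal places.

0.3236

P(Demand=low) = 0.026 + 0.133 + 0.109 + 0.118 = 0.386.
P(Demand=med) = 0.081 + 0.106 + 0.135 + 0.046 = 0.368.
P(Demand ∈ {low, med}) = 0.386 + 0.368 = 0.754; P(Day=Wed, Demand ∈ {low, med}) = 0.109 + 0.135 = 0.244.
P(Day=Wed | Demand ∈ {low, med}) = 0.244/0.754 = 0.3236.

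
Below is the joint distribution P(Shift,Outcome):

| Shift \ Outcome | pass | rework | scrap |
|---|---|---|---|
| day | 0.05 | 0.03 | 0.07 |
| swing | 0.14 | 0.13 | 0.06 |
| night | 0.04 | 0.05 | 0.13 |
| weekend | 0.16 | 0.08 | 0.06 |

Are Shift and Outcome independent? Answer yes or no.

no

P(Shift=night) = 0.22 and P(Outcome=scrap) = 0.32, so their product is 0.0704, but P(Shift=night, Outcome=scrap) = 0.13. Since these differ, Shift and Outcome are not independent.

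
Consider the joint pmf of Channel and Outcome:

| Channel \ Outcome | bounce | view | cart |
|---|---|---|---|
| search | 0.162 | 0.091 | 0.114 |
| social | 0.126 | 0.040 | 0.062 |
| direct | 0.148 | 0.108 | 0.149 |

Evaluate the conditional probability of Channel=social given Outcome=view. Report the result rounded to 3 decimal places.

0.167

P(Outcome=view) = 0.091 + 0.040 + 0.108 = 0.239.
P(Channel=social | Outcome=view) = 0.040/0.239 = 0.167.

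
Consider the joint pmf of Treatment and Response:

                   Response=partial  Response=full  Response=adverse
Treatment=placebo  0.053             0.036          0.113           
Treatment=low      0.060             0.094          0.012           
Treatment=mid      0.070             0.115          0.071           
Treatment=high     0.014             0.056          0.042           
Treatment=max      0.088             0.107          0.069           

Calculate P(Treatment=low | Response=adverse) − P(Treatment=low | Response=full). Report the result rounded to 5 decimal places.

P(Response=adverse) = 0.113 + 0.012 + 0.071 + 0.042 + 0.069 = 0.307; P(Treatment=low | Response=adverse) = 0.012/0.307 = 0.039088.
P(Response=full) = 0.036 + 0.094 + 0.115 + 0.056 + 0.107 = 0.408; P(Treatment=low | Response=full) = 0.094/0.408 = 0.230392.
Difference = -0.19130.

-0.19130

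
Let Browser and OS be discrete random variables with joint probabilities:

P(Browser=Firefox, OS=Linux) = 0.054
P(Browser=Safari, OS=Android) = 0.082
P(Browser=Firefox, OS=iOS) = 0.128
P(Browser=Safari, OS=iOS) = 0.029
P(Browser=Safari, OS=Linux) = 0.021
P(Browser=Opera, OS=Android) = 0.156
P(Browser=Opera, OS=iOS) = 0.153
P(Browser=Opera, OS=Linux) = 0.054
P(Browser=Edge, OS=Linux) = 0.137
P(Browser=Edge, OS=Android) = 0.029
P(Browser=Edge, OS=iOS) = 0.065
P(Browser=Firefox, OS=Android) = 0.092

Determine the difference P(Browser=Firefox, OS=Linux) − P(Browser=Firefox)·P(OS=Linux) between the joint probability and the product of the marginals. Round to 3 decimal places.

-0.019

P(Browser=Firefox) = 0.054 + 0.128 + 0.092 = 0.274.
P(OS=Linux) = 0.054 + 0.021 + 0.137 + 0.054 = 0.266.
P(Browser=Firefox, OS=Linux) − P(Browser=Firefox)P(OS=Linux) = 0.054 − 0.274×0.266 = -0.019.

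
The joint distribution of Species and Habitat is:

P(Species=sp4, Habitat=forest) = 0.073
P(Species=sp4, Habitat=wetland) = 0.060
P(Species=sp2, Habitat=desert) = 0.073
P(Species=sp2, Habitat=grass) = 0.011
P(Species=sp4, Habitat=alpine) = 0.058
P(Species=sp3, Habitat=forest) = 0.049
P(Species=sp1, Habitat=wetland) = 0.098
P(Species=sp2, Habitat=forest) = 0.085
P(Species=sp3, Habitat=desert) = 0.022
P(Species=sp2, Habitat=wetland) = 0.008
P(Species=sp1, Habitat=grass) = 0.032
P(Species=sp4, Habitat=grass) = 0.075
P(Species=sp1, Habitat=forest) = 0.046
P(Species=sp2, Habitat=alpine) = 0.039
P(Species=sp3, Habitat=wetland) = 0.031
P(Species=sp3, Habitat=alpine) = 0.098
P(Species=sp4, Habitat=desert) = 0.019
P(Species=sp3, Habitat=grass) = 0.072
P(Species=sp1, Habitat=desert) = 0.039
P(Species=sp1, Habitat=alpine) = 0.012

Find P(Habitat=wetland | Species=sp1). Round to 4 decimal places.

0.4317

P(Species=sp1) = 0.046 + 0.032 + 0.098 + 0.039 + 0.012 = 0.227.
P(Habitat=wetland | Species=sp1) = 0.098/0.227 = 0.4317.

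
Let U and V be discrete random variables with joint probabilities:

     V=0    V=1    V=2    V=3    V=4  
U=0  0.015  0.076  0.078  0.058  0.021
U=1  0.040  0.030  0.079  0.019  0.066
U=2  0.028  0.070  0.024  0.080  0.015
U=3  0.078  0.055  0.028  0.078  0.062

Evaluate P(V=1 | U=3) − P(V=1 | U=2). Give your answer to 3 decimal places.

P(U=3) = 0.078 + 0.055 + 0.028 + 0.078 + 0.062 = 0.301; P(V=1 | U=3) = 0.055/0.301 = 0.1827.
P(U=2) = 0.028 + 0.070 + 0.024 + 0.080 + 0.015 = 0.217; P(V=1 | U=2) = 0.070/0.217 = 0.3226.
Difference = -0.140.

-0.140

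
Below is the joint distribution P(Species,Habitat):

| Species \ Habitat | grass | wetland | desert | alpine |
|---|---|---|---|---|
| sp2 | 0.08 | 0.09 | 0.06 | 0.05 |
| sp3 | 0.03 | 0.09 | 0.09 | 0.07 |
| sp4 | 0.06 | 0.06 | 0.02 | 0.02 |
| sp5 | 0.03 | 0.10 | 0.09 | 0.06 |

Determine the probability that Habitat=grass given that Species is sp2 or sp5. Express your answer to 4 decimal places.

0.1964

P(Species=sp2) = 0.08 + 0.09 + 0.06 + 0.05 = 0.28.
P(Species=sp5) = 0.03 + 0.10 + 0.09 + 0.06 = 0.28.
P(Species ∈ {sp2, sp5}) = 0.28 + 0.28 = 0.56; P(Habitat=grass, Species ∈ {sp2, sp5}) = 0.08 + 0.03 = 0.11.
P(Habitat=grass | Species ∈ {sp2, sp5}) = 0.11/0.56 = 0.1964.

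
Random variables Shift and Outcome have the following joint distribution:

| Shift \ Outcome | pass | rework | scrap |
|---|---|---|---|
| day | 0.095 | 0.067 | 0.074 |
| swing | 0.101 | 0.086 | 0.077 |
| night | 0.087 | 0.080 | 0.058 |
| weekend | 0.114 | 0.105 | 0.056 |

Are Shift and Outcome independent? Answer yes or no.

no

P(Shift=weekend) = 0.275 and P(Outcome=scrap) = 0.265, so their product is 0.07288, but P(Shift=weekend, Outcome=scrap) = 0.056. Since these differ, Shift and Outcome are not independent.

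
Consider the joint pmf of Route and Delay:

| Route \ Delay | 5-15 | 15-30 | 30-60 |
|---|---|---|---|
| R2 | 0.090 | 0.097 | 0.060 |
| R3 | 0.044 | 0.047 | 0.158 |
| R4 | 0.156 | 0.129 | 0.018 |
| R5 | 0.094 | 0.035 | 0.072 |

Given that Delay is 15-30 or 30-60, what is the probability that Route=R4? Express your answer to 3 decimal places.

P(Delay=15-30) = 0.097 + 0.047 + 0.129 + 0.035 = 0.308.
P(Delay=30-60) = 0.060 + 0.158 + 0.018 + 0.072 = 0.308.
P(Delay ∈ {15-30, 30-60}) = 0.308 + 0.308 = 0.616; P(Route=R4, Delay ∈ {15-30, 30-60}) = 0.129 + 0.018 = 0.147.
P(Route=R4 | Delay ∈ {15-30, 30-60}) = 0.147/0.616 = 0.239.

0.239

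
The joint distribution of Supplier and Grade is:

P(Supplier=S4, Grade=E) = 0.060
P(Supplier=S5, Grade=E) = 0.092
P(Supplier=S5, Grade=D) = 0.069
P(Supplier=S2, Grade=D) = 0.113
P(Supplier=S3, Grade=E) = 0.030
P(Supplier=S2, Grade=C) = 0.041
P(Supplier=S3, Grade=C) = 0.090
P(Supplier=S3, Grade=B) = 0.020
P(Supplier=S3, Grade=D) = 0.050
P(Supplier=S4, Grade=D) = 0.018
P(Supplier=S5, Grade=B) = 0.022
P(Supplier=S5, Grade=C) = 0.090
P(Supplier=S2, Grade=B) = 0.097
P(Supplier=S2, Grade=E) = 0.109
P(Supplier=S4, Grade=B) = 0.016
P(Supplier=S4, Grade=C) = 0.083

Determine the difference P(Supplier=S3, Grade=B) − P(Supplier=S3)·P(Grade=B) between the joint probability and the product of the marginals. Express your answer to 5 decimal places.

P(Supplier=S3) = 0.020 + 0.090 + 0.050 + 0.030 = 0.190.
P(Grade=B) = 0.097 + 0.020 + 0.016 + 0.022 = 0.155.
P(Supplier=S3, Grade=B) − P(Supplier=S3)P(Grade=B) = 0.020 − 0.190×0.155 = -0.00945.

-0.00945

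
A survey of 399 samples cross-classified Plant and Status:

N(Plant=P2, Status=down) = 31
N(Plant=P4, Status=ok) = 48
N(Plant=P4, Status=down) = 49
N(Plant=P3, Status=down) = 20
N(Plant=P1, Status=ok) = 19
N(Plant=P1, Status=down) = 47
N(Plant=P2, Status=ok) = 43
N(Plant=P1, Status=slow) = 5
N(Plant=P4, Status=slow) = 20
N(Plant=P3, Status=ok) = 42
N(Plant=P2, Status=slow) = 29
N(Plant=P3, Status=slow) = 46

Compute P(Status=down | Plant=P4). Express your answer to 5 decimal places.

0.41880

Total with Plant=P4: 48 + 20 + 49 = 117.
P(Status=down | Plant=P4) = 49/117 = 0.41880.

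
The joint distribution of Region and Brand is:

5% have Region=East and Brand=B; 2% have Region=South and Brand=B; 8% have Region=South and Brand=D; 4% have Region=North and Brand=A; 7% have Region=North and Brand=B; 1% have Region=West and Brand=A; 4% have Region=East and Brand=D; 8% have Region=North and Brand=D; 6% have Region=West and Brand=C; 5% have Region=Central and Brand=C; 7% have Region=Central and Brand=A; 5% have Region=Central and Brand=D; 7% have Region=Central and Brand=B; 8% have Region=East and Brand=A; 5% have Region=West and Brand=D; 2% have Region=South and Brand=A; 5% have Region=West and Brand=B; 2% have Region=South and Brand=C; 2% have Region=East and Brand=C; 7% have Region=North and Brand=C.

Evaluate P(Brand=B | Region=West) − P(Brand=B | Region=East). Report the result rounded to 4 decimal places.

P(Region=West) = 0.01 + 0.05 + 0.06 + 0.05 = 0.17; P(Brand=B | Region=West) = 0.05/0.17 = 0.29412.
P(Region=East) = 0.08 + 0.05 + 0.02 + 0.04 = 0.19; P(Brand=B | Region=East) = 0.05/0.19 = 0.26316.
Difference = 0.0310.

0.0310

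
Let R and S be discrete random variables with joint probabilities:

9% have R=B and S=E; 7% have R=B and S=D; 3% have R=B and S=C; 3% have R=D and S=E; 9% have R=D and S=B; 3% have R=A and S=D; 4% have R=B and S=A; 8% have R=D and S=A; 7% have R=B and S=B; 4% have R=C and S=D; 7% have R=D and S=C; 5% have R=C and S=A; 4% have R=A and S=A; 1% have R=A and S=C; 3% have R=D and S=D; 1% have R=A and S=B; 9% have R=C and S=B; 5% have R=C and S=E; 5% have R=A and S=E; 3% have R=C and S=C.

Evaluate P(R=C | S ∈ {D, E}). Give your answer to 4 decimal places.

0.2308

P(S=D) = 0.03 + 0.07 + 0.04 + 0.03 = 0.17.
P(S=E) = 0.05 + 0.09 + 0.05 + 0.03 = 0.22.
P(S ∈ {D, E}) = 0.17 + 0.22 = 0.39; P(R=C, S ∈ {D, E}) = 0.04 + 0.05 = 0.09.
P(R=C | S ∈ {D, E}) = 0.09/0.39 = 0.2308.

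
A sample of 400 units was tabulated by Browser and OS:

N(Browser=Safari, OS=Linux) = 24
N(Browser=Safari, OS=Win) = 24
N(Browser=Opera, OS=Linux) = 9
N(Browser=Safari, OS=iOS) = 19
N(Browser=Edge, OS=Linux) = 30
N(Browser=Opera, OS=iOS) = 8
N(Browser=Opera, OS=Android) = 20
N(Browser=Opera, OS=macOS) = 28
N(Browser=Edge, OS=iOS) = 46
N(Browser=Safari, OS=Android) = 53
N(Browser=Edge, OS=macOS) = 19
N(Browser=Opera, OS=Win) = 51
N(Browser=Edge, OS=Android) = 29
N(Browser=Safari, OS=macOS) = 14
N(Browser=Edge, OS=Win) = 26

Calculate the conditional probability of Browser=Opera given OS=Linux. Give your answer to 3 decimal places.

0.143

Total with OS=Linux: 24 + 30 + 9 = 63.
P(Browser=Opera | OS=Linux) = 9/63 = 0.143.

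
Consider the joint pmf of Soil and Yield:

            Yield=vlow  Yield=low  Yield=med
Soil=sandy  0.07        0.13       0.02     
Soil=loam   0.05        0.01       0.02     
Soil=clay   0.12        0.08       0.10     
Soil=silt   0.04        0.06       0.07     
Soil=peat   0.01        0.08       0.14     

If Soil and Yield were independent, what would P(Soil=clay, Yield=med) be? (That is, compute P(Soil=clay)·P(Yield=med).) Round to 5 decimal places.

0.10500

P(Soil=clay) = 0.12 + 0.08 + 0.10 = 0.30.
P(Yield=med) = 0.02 + 0.02 + 0.10 + 0.07 + 0.14 = 0.35.
Product: 0.30 × 0.35 = 0.10500.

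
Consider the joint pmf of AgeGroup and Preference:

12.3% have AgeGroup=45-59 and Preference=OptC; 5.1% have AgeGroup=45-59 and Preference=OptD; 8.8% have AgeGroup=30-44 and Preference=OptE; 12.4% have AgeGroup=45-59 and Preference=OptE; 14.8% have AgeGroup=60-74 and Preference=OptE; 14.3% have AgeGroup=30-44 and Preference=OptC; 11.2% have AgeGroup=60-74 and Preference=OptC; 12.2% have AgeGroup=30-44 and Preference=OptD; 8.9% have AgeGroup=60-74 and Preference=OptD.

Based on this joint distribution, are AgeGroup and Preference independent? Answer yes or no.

P(AgeGroup=30-44) = 0.353 and P(Preference=OptE) = 0.360, so their product is 0.12708, but P(AgeGroup=30-44, Preference=OptE) = 0.088. Since these differ, AgeGroup and Preference are not independent.

no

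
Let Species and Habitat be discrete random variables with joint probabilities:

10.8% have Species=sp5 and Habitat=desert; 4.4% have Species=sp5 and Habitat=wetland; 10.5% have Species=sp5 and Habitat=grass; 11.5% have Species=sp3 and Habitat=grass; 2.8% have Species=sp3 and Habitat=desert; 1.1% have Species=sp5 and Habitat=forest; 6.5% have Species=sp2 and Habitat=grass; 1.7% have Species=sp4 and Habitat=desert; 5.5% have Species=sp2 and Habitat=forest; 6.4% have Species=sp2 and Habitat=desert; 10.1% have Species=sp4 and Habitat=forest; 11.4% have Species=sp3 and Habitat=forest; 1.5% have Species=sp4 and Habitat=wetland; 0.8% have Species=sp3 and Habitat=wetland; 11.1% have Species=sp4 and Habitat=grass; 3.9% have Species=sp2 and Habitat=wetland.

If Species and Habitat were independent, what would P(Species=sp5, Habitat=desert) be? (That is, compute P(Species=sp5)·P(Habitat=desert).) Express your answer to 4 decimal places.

P(Species=sp5) = 0.011 + 0.105 + 0.044 + 0.108 = 0.268.
P(Habitat=desert) = 0.064 + 0.028 + 0.017 + 0.108 = 0.217.
Product: 0.268 × 0.217 = 0.0582.

0.0582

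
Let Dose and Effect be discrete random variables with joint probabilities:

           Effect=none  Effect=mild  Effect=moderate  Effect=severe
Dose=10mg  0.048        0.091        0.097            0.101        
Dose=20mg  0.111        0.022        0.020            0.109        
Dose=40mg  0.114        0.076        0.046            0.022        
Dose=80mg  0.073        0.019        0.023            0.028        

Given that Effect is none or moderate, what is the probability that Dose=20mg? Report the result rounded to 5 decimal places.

0.24624

P(Effect=none) = 0.048 + 0.111 + 0.114 + 0.073 = 0.346.
P(Effect=moderate) = 0.097 + 0.020 + 0.046 + 0.023 = 0.186.
P(Effect ∈ {none, moderate}) = 0.346 + 0.186 = 0.532; P(Dose=20mg, Effect ∈ {none, moderate}) = 0.111 + 0.020 = 0.131.
P(Dose=20mg | Effect ∈ {none, moderate}) = 0.131/0.532 = 0.24624.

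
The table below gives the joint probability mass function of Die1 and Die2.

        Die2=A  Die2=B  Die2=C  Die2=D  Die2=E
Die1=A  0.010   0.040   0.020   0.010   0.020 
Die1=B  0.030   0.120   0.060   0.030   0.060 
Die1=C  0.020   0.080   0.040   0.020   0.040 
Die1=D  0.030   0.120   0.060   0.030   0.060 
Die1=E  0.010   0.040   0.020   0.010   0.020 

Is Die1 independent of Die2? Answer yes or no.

Every cell satisfies P(Die1,Die2) = P(Die1)·P(Die2). For instance P(Die1=B) = 0.300, P(Die2=B) = 0.400, and 0.300×0.400 = 0.120 matches the joint entry. So Die1 and Die2 are independent.

yes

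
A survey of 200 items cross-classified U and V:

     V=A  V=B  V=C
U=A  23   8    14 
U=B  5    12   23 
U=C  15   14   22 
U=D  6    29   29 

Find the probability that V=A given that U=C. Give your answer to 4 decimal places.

0.2941

Total with U=C: 15 + 14 + 22 = 51.
P(V=A | U=C) = 15/51 = 0.2941.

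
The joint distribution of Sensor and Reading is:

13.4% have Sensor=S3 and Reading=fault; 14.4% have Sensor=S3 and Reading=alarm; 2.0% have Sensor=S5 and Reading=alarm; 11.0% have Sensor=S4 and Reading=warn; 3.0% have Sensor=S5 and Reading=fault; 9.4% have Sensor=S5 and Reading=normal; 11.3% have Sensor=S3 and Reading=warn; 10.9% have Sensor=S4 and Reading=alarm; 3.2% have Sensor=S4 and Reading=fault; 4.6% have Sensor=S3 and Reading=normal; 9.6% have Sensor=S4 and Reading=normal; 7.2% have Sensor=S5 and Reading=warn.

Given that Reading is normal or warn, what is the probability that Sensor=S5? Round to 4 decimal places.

P(Reading=normal) = 0.046 + 0.096 + 0.094 = 0.236.
P(Reading=warn) = 0.113 + 0.110 + 0.072 = 0.295.
P(Reading ∈ {normal, warn}) = 0.236 + 0.295 = 0.531; P(Sensor=S5, Reading ∈ {normal, warn}) = 0.094 + 0.072 = 0.166.
P(Sensor=S5 | Reading ∈ {normal, warn}) = 0.166/0.531 = 0.3126.

0.3126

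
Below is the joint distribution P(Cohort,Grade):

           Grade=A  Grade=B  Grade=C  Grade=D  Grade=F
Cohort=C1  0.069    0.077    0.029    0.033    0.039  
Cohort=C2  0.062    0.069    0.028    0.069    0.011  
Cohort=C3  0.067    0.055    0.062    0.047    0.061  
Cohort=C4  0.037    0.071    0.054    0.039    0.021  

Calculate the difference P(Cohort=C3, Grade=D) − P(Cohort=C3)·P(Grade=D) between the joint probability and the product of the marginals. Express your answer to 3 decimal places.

-0.008

P(Cohort=C3) = 0.067 + 0.055 + 0.062 + 0.047 + 0.061 = 0.292.
P(Grade=D) = 0.033 + 0.069 + 0.047 + 0.039 = 0.188.
P(Cohort=C3, Grade=D) − P(Cohort=C3)P(Grade=D) = 0.047 − 0.292×0.188 = -0.008.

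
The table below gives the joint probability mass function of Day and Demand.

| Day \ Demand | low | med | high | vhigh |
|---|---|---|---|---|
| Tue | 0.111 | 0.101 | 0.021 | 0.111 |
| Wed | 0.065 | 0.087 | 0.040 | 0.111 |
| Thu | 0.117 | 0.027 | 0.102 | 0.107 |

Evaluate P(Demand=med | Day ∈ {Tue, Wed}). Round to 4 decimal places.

P(Day=Tue) = 0.111 + 0.101 + 0.021 + 0.111 = 0.344.
P(Day=Wed) = 0.065 + 0.087 + 0.040 + 0.111 = 0.303.
P(Day ∈ {Tue, Wed}) = 0.344 + 0.303 = 0.647; P(Demand=med, Day ∈ {Tue, Wed}) = 0.101 + 0.087 = 0.188.
P(Demand=med | Day ∈ {Tue, Wed}) = 0.188/0.647 = 0.2906.

0.2906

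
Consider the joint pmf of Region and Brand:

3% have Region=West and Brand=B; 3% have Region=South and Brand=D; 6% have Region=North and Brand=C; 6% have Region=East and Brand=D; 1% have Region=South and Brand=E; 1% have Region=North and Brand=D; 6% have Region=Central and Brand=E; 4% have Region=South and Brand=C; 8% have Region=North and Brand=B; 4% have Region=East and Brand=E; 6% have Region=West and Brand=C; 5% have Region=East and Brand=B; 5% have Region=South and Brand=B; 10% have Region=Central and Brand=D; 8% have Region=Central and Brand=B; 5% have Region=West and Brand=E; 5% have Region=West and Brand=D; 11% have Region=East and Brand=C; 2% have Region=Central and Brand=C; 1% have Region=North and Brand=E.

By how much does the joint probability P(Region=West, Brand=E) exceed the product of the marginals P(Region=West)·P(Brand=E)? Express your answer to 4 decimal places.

0.0177

P(Region=West) = 0.03 + 0.06 + 0.05 + 0.05 = 0.19.
P(Brand=E) = 0.01 + 0.01 + 0.04 + 0.05 + 0.06 = 0.17.
P(Region=West, Brand=E) − P(Region=West)P(Brand=E) = 0.05 − 0.19×0.17 = 0.0177.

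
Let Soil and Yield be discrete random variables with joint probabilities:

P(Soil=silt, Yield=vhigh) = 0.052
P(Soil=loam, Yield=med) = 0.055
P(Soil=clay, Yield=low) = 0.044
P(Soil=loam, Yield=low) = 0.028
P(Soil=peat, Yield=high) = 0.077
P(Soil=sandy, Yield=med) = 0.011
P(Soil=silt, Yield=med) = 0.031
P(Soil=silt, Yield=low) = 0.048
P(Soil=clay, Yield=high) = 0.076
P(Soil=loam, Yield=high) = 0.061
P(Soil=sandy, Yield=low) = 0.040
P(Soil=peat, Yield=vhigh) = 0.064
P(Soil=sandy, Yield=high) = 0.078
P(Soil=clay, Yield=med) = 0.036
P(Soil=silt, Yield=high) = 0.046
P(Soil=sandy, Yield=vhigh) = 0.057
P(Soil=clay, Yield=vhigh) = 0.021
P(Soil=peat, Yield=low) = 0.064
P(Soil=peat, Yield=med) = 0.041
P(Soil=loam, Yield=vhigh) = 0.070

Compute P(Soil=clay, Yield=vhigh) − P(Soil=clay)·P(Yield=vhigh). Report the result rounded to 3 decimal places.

-0.026

P(Soil=clay) = 0.044 + 0.036 + 0.076 + 0.021 = 0.177.
P(Yield=vhigh) = 0.057 + 0.070 + 0.021 + 0.052 + 0.064 = 0.264.
P(Soil=clay, Yield=vhigh) − P(Soil=clay)P(Yield=vhigh) = 0.021 − 0.177×0.264 = -0.026.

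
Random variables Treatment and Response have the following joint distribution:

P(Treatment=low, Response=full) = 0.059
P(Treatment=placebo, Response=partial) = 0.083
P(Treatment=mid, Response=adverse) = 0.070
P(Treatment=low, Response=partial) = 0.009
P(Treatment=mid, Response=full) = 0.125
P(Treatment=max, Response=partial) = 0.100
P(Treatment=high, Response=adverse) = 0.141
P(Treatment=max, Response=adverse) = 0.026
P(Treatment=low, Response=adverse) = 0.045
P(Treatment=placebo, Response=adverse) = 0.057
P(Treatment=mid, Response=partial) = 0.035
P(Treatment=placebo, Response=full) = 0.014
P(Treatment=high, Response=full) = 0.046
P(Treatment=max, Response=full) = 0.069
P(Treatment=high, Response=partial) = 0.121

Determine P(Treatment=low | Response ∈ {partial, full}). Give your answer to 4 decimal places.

P(Response=partial) = 0.083 + 0.009 + 0.035 + 0.121 + 0.100 = 0.348.
P(Response=full) = 0.014 + 0.059 + 0.125 + 0.046 + 0.069 = 0.313.
P(Response ∈ {partial, full}) = 0.348 + 0.313 = 0.661; P(Treatment=low, Response ∈ {partial, full}) = 0.009 + 0.059 = 0.068.
P(Treatment=low | Response ∈ {partial, full}) = 0.068/0.661 = 0.1029.

0.1029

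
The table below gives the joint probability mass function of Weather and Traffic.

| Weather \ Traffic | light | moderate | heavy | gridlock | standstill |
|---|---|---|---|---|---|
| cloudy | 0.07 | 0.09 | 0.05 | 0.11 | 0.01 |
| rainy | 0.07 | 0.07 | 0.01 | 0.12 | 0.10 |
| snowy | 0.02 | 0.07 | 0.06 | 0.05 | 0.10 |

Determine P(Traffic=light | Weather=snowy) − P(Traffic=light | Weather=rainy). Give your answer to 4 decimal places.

P(Weather=snowy) = 0.02 + 0.07 + 0.06 + 0.05 + 0.10 = 0.30; P(Traffic=light | Weather=snowy) = 0.02/0.30 = 0.06667.
P(Weather=rainy) = 0.07 + 0.07 + 0.01 + 0.12 + 0.10 = 0.37; P(Traffic=light | Weather=rainy) = 0.07/0.37 = 0.18919.
Difference = -0.1225.

-0.1225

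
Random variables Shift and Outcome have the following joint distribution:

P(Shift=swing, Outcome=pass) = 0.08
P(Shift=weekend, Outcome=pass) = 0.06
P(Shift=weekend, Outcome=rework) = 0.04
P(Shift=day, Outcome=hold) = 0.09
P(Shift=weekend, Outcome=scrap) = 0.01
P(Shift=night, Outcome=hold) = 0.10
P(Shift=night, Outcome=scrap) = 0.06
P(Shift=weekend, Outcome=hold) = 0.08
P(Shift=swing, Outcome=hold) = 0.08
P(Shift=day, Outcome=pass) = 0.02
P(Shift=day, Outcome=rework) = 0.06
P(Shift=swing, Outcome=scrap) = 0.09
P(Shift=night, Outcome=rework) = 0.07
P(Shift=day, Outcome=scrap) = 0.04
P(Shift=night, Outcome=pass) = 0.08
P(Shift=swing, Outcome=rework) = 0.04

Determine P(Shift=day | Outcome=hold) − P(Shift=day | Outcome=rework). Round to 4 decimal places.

-0.0286

P(Outcome=hold) = 0.09 + 0.08 + 0.10 + 0.08 = 0.35; P(Shift=day | Outcome=hold) = 0.09/0.35 = 0.25714.
P(Outcome=rework) = 0.06 + 0.04 + 0.07 + 0.04 = 0.21; P(Shift=day | Outcome=rework) = 0.06/0.21 = 0.28571.
Difference = -0.0286.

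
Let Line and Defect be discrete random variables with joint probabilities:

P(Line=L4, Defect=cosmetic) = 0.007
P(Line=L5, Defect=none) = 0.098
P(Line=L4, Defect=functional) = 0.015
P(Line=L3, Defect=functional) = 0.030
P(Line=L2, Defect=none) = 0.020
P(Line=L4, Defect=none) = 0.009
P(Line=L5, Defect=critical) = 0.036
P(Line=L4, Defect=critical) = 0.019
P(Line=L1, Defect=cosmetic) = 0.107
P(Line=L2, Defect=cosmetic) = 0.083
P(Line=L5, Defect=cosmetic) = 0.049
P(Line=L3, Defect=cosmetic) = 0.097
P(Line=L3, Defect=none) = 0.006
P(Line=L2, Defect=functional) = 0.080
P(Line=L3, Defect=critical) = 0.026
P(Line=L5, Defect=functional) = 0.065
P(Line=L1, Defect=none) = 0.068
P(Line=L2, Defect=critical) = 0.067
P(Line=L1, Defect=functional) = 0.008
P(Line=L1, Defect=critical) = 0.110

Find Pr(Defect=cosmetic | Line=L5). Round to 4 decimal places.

P(Line=L5) = 0.098 + 0.049 + 0.065 + 0.036 = 0.248.
P(Defect=cosmetic | Line=L5) = 0.049/0.248 = 0.1976.

0.1976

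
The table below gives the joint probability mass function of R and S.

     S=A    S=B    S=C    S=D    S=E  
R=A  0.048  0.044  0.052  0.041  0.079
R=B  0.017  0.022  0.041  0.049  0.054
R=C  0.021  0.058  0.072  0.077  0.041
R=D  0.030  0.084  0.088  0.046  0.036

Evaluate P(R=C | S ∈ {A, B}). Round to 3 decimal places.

P(S=A) = 0.048 + 0.017 + 0.021 + 0.030 = 0.116.
P(S=B) = 0.044 + 0.022 + 0.058 + 0.084 = 0.208.
P(S ∈ {A, B}) = 0.116 + 0.208 = 0.324; P(R=C, S ∈ {A, B}) = 0.021 + 0.058 = 0.079.
P(R=C | S ∈ {A, B}) = 0.079/0.324 = 0.244.

0.244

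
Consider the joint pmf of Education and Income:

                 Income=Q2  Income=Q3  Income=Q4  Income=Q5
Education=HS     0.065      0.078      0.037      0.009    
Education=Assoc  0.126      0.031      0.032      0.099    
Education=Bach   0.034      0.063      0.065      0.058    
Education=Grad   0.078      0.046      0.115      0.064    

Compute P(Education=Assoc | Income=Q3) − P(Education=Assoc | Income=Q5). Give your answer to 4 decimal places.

-0.2882

P(Income=Q3) = 0.078 + 0.031 + 0.063 + 0.046 = 0.218; P(Education=Assoc | Income=Q3) = 0.031/0.218 = 0.14220.
P(Income=Q5) = 0.009 + 0.099 + 0.058 + 0.064 = 0.230; P(Education=Assoc | Income=Q5) = 0.099/0.230 = 0.43043.
Difference = -0.2882.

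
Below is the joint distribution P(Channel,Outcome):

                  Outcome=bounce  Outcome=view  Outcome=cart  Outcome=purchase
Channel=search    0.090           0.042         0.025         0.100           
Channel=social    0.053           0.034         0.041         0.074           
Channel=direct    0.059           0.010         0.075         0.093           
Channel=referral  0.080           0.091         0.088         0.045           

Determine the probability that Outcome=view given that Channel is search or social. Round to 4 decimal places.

P(Channel=search) = 0.090 + 0.042 + 0.025 + 0.100 = 0.257.
P(Channel=social) = 0.053 + 0.034 + 0.041 + 0.074 = 0.202.
P(Channel ∈ {search, social}) = 0.257 + 0.202 = 0.459; P(Outcome=view, Channel ∈ {search, social}) = 0.042 + 0.034 = 0.076.
P(Outcome=view | Channel ∈ {search, social}) = 0.076/0.459 = 0.1656.

0.1656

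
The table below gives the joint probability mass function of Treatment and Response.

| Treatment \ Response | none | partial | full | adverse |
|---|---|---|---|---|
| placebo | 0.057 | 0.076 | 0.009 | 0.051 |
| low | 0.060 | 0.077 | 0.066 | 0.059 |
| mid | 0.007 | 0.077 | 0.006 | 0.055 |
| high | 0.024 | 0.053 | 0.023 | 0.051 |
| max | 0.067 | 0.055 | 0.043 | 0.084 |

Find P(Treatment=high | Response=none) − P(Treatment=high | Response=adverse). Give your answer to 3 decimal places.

P(Response=none) = 0.057 + 0.060 + 0.007 + 0.024 + 0.067 = 0.215; P(Treatment=high | Response=none) = 0.024/0.215 = 0.1116.
P(Response=adverse) = 0.051 + 0.059 + 0.055 + 0.051 + 0.084 = 0.300; P(Treatment=high | Response=adverse) = 0.051/0.300 = 0.1700.
Difference = -0.058.

-0.058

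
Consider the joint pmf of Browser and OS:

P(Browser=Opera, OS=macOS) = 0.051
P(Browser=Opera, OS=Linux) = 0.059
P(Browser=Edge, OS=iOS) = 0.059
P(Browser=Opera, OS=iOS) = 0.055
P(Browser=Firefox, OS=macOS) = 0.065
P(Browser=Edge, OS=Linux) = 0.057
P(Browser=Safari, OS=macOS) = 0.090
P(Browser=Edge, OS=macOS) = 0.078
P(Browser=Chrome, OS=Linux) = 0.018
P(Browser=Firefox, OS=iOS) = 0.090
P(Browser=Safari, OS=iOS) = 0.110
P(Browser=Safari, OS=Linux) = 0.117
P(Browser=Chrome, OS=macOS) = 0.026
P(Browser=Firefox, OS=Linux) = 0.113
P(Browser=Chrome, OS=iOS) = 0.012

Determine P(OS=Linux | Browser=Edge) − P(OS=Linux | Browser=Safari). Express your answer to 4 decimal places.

P(Browser=Edge) = 0.078 + 0.057 + 0.059 = 0.194; P(OS=Linux | Browser=Edge) = 0.057/0.194 = 0.29381.
P(Browser=Safari) = 0.090 + 0.117 + 0.110 = 0.317; P(OS=Linux | Browser=Safari) = 0.117/0.317 = 0.36909.
Difference = -0.0753.

-0.0753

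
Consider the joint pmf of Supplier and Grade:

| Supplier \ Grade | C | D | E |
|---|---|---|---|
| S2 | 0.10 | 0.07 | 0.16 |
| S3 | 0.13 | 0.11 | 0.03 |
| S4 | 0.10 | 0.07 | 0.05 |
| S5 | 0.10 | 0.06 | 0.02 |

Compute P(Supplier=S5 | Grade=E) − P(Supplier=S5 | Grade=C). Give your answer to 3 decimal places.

-0.156

P(Grade=E) = 0.16 + 0.03 + 0.05 + 0.02 = 0.26; P(Supplier=S5 | Grade=E) = 0.02/0.26 = 0.0769.
P(Grade=C) = 0.10 + 0.13 + 0.10 + 0.10 = 0.43; P(Supplier=S5 | Grade=C) = 0.10/0.43 = 0.2326.
Difference = -0.156.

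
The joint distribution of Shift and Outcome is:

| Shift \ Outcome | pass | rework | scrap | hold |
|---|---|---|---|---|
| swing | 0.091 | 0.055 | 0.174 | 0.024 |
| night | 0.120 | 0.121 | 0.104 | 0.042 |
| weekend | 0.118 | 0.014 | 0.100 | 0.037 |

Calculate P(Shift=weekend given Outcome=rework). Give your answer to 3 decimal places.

0.074

P(Outcome=rework) = 0.055 + 0.121 + 0.014 = 0.190.
P(Shift=weekend | Outcome=rework) = 0.014/0.190 = 0.074.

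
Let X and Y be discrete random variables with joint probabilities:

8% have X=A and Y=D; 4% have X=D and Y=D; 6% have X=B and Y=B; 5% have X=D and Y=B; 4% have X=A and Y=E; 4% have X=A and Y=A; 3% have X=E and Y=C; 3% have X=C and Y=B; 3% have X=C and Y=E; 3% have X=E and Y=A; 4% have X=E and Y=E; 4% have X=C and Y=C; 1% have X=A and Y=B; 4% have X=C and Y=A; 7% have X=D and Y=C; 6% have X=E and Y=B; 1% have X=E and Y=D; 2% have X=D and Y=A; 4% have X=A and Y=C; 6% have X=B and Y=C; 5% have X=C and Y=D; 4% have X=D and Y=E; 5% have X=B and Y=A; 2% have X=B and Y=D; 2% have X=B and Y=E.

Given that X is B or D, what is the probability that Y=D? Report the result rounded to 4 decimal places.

0.1395

P(X=B) = 0.05 + 0.06 + 0.06 + 0.02 + 0.02 = 0.21.
P(X=D) = 0.02 + 0.05 + 0.07 + 0.04 + 0.04 = 0.22.
P(X ∈ {B, D}) = 0.21 + 0.22 = 0.43; P(Y=D, X ∈ {B, D}) = 0.02 + 0.04 = 0.06.
P(Y=D | X ∈ {B, D}) = 0.06/0.43 = 0.1395.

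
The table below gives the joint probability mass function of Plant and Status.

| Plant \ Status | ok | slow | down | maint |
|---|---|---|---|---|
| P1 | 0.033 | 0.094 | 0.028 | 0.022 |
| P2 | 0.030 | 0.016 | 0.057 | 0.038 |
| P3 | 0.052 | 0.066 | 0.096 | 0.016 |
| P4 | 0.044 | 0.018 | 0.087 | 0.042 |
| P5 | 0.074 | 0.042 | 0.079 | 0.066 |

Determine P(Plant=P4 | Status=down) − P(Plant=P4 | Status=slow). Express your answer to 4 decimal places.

0.1744

P(Status=down) = 0.028 + 0.057 + 0.096 + 0.087 + 0.079 = 0.347; P(Plant=P4 | Status=down) = 0.087/0.347 = 0.25072.
P(Status=slow) = 0.094 + 0.016 + 0.066 + 0.018 + 0.042 = 0.236; P(Plant=P4 | Status=slow) = 0.018/0.236 = 0.07627.
Difference = 0.1744.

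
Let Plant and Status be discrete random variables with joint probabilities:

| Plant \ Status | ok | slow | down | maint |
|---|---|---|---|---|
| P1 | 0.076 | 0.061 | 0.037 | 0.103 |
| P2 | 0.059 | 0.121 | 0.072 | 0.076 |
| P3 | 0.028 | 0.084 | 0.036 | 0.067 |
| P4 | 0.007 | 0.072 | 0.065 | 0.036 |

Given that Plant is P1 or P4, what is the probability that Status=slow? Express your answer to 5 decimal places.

P(Plant=P1) = 0.076 + 0.061 + 0.037 + 0.103 = 0.277.
P(Plant=P4) = 0.007 + 0.072 + 0.065 + 0.036 = 0.180.
P(Plant ∈ {P1, P4}) = 0.277 + 0.180 = 0.457; P(Status=slow, Plant ∈ {P1, P4}) = 0.061 + 0.072 = 0.133.
P(Status=slow | Plant ∈ {P1, P4}) = 0.133/0.457 = 0.29103.

0.29103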